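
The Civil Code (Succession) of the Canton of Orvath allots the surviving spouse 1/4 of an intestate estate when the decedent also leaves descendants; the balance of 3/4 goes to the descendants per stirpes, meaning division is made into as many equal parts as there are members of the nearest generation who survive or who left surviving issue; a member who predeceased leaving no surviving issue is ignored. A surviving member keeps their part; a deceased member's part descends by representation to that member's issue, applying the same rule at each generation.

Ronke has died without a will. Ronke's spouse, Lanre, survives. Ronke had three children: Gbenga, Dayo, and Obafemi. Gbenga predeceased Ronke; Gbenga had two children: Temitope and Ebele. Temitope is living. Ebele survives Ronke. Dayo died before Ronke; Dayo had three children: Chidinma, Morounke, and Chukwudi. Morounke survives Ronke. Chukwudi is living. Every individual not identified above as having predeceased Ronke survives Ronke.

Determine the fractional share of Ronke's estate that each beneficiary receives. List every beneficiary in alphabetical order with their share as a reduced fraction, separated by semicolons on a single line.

Chidinma 1/12; Chukwudi 1/12; Ebele 1/8; Lanre 1/4; Morounke 1/12; Obafemi 1/4; Temitope 1/8

Lanre, as surviving spouse, takes 1/4.
The remaining 3/4 passes to Ronke's descendants per stirpes.
The 3/4 is divided into 3 equal shares of 1/4 among Gbenga, Dayo, Obafemi.
Gbenga predeceased; the 1/4 allotted to Gbenga's branch passes to Gbenga's issue by representation.
The 1/4 is divided into 2 equal shares of 1/8 among Temitope, Ebele.
Temitope is living and takes 1/8.
Ebele is living and takes 1/8.
Dayo predeceased; the 1/4 allotted to Dayo's branch passes to Dayo's issue by representation.
The 1/4 is divided into 3 equal shares of 1/12 among Chidinma, Morounke, Chukwudi.
Chidinma is living and takes 1/12.
Morounke is living and takes 1/12.
Chukwudi is living and takes 1/12.
Obafemi is living and takes 1/4.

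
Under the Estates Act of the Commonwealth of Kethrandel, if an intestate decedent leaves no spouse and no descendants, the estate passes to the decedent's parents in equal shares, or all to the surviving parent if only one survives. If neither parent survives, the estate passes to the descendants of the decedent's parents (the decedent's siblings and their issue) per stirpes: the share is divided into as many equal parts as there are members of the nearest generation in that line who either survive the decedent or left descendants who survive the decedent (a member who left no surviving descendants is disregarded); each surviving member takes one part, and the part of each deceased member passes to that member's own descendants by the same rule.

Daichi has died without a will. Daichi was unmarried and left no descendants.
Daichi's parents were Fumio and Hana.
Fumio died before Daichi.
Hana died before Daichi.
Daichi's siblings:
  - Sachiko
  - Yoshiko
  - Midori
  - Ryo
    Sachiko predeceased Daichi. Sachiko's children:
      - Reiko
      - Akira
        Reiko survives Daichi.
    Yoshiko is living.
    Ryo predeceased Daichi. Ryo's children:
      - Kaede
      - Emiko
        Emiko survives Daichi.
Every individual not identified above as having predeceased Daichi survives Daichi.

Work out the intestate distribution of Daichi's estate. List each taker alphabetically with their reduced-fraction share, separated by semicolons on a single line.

Neither parent survives and there are no descendants, so the estate passes to Daichi's siblings and their issue per stirpes.
The estate is divided into 4 equal shares of 1/4 among Sachiko, Yoshiko, Midori, Ryo.
Sachiko predeceased; the 1/4 allotted to Sachiko's branch passes to Sachiko's issue by representation.
The 1/4 is divided into 2 equal shares of 1/8 among Reiko, Akira.
Reiko is living and takes 1/8.
Akira is living and takes 1/8.
Yoshiko is living and takes 1/4.
Midori is living and takes 1/4.
Ryo predeceased; the 1/4 allotted to Ryo's branch passes to Ryo's issue by representation.
The 1/4 is divided into 2 equal shares of 1/8 among Kaede, Emiko.
Kaede is living and takes 1/8.
Emiko is living and takes 1/8.

Akira 1/8; Emiko 1/8; Kaede 1/8; Midori 1/4; Reiko 1/8; Yoshiko 1/4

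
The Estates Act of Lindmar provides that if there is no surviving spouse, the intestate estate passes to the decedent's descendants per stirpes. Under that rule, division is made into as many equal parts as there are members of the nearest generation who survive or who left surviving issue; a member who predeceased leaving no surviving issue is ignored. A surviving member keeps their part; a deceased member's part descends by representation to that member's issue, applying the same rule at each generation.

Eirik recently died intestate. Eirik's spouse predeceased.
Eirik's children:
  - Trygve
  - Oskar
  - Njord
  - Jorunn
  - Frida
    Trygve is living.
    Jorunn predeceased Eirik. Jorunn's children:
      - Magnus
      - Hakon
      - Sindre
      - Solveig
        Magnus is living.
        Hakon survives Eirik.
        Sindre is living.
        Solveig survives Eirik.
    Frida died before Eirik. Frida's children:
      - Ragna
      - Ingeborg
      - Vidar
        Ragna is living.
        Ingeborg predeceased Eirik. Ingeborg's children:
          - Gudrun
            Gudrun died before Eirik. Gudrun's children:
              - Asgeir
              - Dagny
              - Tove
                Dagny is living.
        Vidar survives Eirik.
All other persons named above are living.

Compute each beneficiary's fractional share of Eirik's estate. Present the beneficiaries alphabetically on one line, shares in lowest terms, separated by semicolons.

Asgeir 1/45; Dagny 1/45; Hakon 1/20; Magnus 1/20; Njord 1/5; Oskar 1/5; Ragna 1/15; Sindre 1/20; Solveig 1/20; Tove 1/45; Trygve 1/5; Vidar 1/15

There is no surviving spouse, so the entire estate passes to Eirik's descendants per stirpes.
The estate is divided into 5 equal shares of 1/5 among Trygve, Oskar, Njord, Jorunn, Frida.
Trygve is living and takes 1/5.
Oskar is living and takes 1/5.
Njord is living and takes 1/5.
Jorunn predeceased; the 1/5 allotted to Jorunn's branch passes to Jorunn's issue by representation.
The 1/5 is divided into 4 equal shares of 1/20 among Magnus, Hakon, Sindre, Solveig.
Magnus is living and takes 1/20.
Hakon is living and takes 1/20.
Sindre is living and takes 1/20.
Solveig is living and takes 1/20.
Frida predeceased; the 1/5 allotted to Frida's branch passes to Frida's issue by representation.
The 1/5 is divided into 3 equal shares of 1/15 among Ragna, Ingeborg, Vidar.
Ragna is living and takes 1/15.
Ingeborg predeceased; the 1/15 allotted to Ingeborg's branch passes to Ingeborg's issue by representation.
Gudrun's line is the sole branch at this level, so the full 1/15 passes to Gudrun's issue by representation.
The 1/15 is divided into 3 equal shares of 1/45 among Asgeir, Dagny, Tove.
Asgeir is living and takes 1/45.
Dagny is living and takes 1/45.
Tove is living and takes 1/45.
Vidar is living and takes 1/15.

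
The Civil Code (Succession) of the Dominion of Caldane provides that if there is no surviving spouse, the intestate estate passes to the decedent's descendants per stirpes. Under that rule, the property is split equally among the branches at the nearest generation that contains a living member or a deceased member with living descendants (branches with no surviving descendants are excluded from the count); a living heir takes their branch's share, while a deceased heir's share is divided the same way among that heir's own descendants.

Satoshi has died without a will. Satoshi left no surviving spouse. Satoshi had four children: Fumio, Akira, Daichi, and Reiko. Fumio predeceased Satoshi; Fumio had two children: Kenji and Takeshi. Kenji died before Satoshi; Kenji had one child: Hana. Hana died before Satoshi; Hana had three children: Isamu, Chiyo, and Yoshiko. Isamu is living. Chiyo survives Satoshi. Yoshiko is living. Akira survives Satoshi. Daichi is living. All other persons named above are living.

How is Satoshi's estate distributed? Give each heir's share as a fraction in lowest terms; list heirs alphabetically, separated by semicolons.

Akira 1/4; Chiyo 1/24; Daichi 1/4; Isamu 1/24; Reiko 1/4; Takeshi 1/8; Yoshiko 1/24

There is no surviving spouse, so the entire estate passes to Satoshi's descendants per stirpes.
The estate is divided into 4 equal shares of 1/4 among Fumio, Akira, Daichi, Reiko.
Fumio predeceased; the 1/4 allotted to Fumio's branch passes to Fumio's issue by representation.
The 1/4 is divided into 2 equal shares of 1/8 among Kenji, Takeshi.
Kenji predeceased; the 1/8 allotted to Kenji's branch passes to Kenji's issue by representation.
Hana's line is the sole branch at this level, so the full 1/8 passes to Hana's issue by representation.
The 1/8 is divided into 3 equal shares of 1/24 among Isamu, Chiyo, Yoshiko.
Isamu is living and takes 1/24.
Chiyo is living and takes 1/24.
Yoshiko is living and takes 1/24.
Takeshi is living and takes 1/8.
Akira is living and takes 1/4.
Daichi is living and takes 1/4.
Reiko is living and takes 1/4.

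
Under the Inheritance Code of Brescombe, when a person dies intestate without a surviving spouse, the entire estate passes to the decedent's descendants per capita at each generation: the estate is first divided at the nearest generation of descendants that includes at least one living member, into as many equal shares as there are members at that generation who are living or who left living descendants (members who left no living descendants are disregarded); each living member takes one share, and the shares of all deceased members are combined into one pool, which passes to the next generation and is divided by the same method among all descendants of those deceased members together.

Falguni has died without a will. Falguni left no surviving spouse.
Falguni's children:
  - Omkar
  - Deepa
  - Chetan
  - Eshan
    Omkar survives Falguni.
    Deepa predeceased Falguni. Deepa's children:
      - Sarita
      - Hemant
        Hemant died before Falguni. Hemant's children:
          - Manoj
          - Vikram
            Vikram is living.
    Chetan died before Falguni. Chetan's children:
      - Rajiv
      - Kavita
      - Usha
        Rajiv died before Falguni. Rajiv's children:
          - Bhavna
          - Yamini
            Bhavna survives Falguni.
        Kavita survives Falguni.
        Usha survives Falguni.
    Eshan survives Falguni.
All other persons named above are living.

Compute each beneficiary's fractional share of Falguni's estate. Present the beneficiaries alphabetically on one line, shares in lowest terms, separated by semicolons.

There is no surviving spouse, so the entire estate passes to Falguni's descendants per capita at each generation.
At generation 1 (Omkar, Deepa, Chetan, Eshan) there are 4 shares of (1)/4 = 1/4 each.
Living: Omkar and Eshan — each takes 1/4.
Deceased: Deepa and Chetan. Their combined 1/2 is pooled and carried to generation 2.
At generation 2 (Sarita, Hemant, Rajiv, Kavita, Usha) there are 5 shares of (1/2)/5 = 1/10 each.
Living: Sarita, Kavita, and Usha — each takes 1/10.
Deceased: Hemant and Rajiv. Their combined 1/5 is pooled and carried to generation 3.
At generation 3 (Manoj, Vikram, Bhavna, Yamini) there are 4 shares of (1/5)/4 = 1/20 each.
Living: Manoj, Vikram, Bhavna, and Yamini — each takes 1/20.

Bhavna 1/20; Eshan 1/4; Kavita 1/10; Manoj 1/20; Omkar 1/4; Sarita 1/10; Usha 1/10; Vikram 1/20; Yamini 1/20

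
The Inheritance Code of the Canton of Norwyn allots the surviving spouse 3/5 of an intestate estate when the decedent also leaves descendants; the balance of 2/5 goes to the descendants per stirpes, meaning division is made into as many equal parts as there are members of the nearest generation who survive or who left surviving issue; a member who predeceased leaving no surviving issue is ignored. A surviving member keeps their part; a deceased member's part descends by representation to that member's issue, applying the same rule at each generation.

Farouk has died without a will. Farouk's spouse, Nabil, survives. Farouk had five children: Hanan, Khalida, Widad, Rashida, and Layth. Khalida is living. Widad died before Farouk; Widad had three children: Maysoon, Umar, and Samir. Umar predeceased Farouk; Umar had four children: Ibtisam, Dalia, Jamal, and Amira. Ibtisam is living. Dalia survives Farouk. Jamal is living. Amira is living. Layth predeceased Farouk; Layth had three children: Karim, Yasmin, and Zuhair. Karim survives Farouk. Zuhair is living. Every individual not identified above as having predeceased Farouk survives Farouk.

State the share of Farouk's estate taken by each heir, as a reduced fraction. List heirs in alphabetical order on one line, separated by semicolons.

Nabil, as surviving spouse, takes 3/5.
The remaining 2/5 passes to Farouk's descendants per stirpes.
The 2/5 is divided into 5 equal shares of 2/25 among Hanan, Khalida, Widad, Rashida, Layth.
Hanan is living and takes 2/25.
Khalida is living and takes 2/25.
Widad predeceased; the 2/25 allotted to Widad's branch passes to Widad's issue by representation.
The 2/25 is divided into 3 equal shares of 2/75 among Maysoon, Umar, Samir.
Maysoon is living and takes 2/75.
Umar predeceased; the 2/75 allotted to Umar's branch passes to Umar's issue by representation.
The 2/75 is divided into 4 equal shares of 1/150 among Ibtisam, Dalia, Jamal, Amira.
Ibtisam is living and takes 1/150.
Dalia is living and takes 1/150.
Jamal is living and takes 1/150.
Amira is living and takes 1/150.
Samir is living and takes 2/75.
Rashida is living and takes 2/25.
Layth predeceased; the 2/25 allotted to Layth's branch passes to Layth's issue by representation.
The 2/25 is divided into 3 equal shares of 2/75 among Karim, Yasmin, Zuhair.
Karim is living and takes 2/75.
Yasmin is living and takes 2/75.
Zuhair is living and takes 2/75.

Amira 1/150; Dalia 1/150; Hanan 2/25; Ibtisam 1/150; Jamal 1/150; Karim 2/75; Khalida 2/25; Maysoon 2/75; Nabil 3/5; Rashida 2/25; Samir 2/75; Yasmin 2/75; Zuhair 2/75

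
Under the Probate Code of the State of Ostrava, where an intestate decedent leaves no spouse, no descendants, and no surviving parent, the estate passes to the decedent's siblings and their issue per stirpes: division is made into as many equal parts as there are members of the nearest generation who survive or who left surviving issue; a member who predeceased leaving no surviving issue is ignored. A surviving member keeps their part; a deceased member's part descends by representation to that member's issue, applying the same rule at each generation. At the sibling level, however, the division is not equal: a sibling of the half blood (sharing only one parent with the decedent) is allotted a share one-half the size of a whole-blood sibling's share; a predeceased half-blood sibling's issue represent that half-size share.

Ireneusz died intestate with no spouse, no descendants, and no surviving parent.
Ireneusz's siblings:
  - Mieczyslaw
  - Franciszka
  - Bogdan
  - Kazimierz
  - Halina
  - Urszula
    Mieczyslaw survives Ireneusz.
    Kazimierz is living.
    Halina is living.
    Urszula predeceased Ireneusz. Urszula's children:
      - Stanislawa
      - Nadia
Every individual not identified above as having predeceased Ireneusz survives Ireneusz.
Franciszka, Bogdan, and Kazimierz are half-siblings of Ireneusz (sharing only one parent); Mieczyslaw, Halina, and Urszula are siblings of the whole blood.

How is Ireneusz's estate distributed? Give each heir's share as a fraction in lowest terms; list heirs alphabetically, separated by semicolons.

No spouse, descendants, or parent survives, so the estate passes to Ireneusz's siblings per stirpes.
Half-blood siblings count for one-half the weight of whole-blood siblings at the initial division.
Dividing 1 in proportion to weights (total weight 9/2): Mieczyslaw (weight 1) → 2/9; Franciszka (weight 1/2) → 1/9; Bogdan (weight 1/2) → 1/9; Kazimierz (weight 1/2) → 1/9; Halina (weight 1) → 2/9; Urszula (weight 1) → 2/9.
Mieczyslaw is living and takes 2/9.
Franciszka is living and takes 1/9.
Bogdan is living and takes 1/9.
Kazimierz is living and takes 1/9.
Halina is living and takes 2/9.
Urszula predeceased; the 2/9 allotted to Urszula's branch passes to Urszula's issue by representation.
The 2/9 is divided into 2 equal shares of 1/9 among Stanislawa, Nadia.
Stanislawa is living and takes 1/9.
Nadia is living and takes 1/9.

Bogdan 1/9; Franciszka 1/9; Halina 2/9; Kazimierz 1/9; Mieczyslaw 2/9; Nadia 1/9; Stanislawa 1/9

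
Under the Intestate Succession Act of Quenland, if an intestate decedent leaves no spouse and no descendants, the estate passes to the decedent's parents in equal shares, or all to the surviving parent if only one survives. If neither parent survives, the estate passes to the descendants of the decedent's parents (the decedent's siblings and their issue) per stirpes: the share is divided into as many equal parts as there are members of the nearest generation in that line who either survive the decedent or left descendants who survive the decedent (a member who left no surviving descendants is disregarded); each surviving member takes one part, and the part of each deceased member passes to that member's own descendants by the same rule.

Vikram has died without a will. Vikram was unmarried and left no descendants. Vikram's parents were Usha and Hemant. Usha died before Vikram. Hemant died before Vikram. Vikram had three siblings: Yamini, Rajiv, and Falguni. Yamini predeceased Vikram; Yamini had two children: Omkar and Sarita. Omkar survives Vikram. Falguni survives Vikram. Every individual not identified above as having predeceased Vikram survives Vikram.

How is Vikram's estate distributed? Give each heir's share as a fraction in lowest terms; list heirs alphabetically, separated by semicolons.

Neither parent survives and there are no descendants, so the estate passes to Vikram's siblings and their issue per stirpes.
The estate is divided into 3 equal shares of 1/3 among Yamini, Rajiv, Falguni.
Yamini predeceased; the 1/3 allotted to Yamini's branch passes to Yamini's issue by representation.
The 1/3 is divided into 2 equal shares of 1/6 among Omkar, Sarita.
Omkar is living and takes 1/6.
Sarita is living and takes 1/6.
Rajiv is living and takes 1/3.
Falguni is living and takes 1/3.

Falguni 1/3; Omkar 1/6; Rajiv 1/3; Sarita 1/6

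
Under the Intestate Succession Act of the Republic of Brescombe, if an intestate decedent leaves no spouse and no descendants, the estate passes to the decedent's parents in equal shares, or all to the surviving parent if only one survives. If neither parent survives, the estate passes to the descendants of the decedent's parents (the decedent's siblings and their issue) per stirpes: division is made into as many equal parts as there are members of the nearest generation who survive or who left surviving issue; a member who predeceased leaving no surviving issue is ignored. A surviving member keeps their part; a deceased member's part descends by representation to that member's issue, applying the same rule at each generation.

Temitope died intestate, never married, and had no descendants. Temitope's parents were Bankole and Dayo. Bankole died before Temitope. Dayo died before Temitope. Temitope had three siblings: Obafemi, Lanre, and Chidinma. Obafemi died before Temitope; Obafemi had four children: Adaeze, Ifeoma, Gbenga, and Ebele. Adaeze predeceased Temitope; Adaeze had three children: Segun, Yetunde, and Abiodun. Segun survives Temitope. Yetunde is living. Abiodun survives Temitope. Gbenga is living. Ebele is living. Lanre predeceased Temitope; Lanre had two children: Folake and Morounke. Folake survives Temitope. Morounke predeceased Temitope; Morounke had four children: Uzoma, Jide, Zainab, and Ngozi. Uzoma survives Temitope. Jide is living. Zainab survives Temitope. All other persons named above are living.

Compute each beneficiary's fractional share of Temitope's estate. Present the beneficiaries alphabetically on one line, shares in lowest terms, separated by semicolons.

Abiodun 1/36; Chidinma 1/3; Ebele 1/12; Folake 1/6; Gbenga 1/12; Ifeoma 1/12; Jide 1/24; Ngozi 1/24; Segun 1/36; Uzoma 1/24; Yetunde 1/36; Zainab 1/24

Neither parent survives and there are no descendants, so the estate passes to Temitope's siblings and their issue per stirpes.
The estate is divided into 3 equal shares of 1/3 among Obafemi, Lanre, Chidinma.
Obafemi predeceased; the 1/3 allotted to Obafemi's branch passes to Obafemi's issue by representation.
The 1/3 is divided into 4 equal shares of 1/12 among Adaeze, Ifeoma, Gbenga, Ebele.
Adaeze predeceased; the 1/12 allotted to Adaeze's branch passes to Adaeze's issue by representation.
The 1/12 is divided into 3 equal shares of 1/36 among Segun, Yetunde, Abiodun.
Segun is living and takes 1/36.
Yetunde is living and takes 1/36.
Abiodun is living and takes 1/36.
Ifeoma is living and takes 1/12.
Gbenga is living and takes 1/12.
Ebele is living and takes 1/12.
Lanre predeceased; the 1/3 allotted to Lanre's branch passes to Lanre's issue by representation.
The 1/3 is divided into 2 equal shares of 1/6 among Folake, Morounke.
Folake is living and takes 1/6.
Morounke predeceased; the 1/6 allotted to Morounke's branch passes to Morounke's issue by representation.
The 1/6 is divided into 4 equal shares of 1/24 among Uzoma, Jide, Zainab, Ngozi.
Uzoma is living and takes 1/24.
Jide is living and takes 1/24.
Zainab is living and takes 1/24.
Ngozi is living and takes 1/24.
Chidinma is living and takes 1/3.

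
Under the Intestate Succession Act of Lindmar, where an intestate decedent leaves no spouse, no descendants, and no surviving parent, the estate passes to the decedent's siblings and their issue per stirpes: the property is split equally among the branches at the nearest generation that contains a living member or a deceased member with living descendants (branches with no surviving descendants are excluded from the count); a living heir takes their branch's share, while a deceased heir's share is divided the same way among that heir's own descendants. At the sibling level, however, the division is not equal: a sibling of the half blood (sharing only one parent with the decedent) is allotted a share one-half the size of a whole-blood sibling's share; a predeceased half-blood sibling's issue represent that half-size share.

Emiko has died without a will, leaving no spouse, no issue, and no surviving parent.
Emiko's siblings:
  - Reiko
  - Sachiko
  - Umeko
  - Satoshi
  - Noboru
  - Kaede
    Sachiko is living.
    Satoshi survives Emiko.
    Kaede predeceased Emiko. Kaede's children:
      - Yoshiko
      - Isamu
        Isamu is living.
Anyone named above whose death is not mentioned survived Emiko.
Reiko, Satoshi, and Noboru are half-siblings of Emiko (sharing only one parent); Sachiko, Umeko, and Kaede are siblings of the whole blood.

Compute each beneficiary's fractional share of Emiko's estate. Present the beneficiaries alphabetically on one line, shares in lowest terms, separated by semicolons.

Isamu 1/9; Noboru 1/9; Reiko 1/9; Sachiko 2/9; Satoshi 1/9; Umeko 2/9; Yoshiko 1/9

No spouse, descendants, or parent survives, so the estate passes to Emiko's siblings per stirpes.
Half-blood siblings count for one-half the weight of whole-blood siblings at the initial division.
Dividing 1 in proportion to weights (total weight 9/2): Reiko (weight 1/2) → 1/9; Sachiko (weight 1) → 2/9; Umeko (weight 1) → 2/9; Satoshi (weight 1/2) → 1/9; Noboru (weight 1/2) → 1/9; Kaede (weight 1) → 2/9.
Reiko is living and takes 1/9.
Sachiko is living and takes 2/9.
Umeko is living and takes 2/9.
Satoshi is living and takes 1/9.
Noboru is living and takes 1/9.
Kaede predeceased; the 2/9 allotted to Kaede's branch passes to Kaede's issue by representation.
The 2/9 is divided into 2 equal shares of 1/9 among Yoshiko, Isamu.
Yoshiko is living and takes 1/9.
Isamu is living and takes 1/9.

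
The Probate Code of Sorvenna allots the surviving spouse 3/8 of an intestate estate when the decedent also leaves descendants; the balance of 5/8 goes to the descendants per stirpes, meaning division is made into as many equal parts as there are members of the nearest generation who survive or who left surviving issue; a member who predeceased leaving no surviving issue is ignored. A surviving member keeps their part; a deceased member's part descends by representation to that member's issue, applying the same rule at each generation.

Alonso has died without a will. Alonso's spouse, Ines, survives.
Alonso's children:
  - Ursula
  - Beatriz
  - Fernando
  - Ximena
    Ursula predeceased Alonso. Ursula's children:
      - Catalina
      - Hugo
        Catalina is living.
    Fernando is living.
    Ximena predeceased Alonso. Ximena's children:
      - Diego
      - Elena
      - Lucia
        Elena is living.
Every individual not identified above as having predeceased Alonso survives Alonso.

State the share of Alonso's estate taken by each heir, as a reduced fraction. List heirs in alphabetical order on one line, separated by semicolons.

Ines, as surviving spouse, takes 3/8.
The remaining 5/8 passes to Alonso's descendants per stirpes.
The 5/8 is divided into 4 equal shares of 5/32 among Ursula, Beatriz, Fernando, Ximena.
Ursula predeceased; the 5/32 allotted to Ursula's branch passes to Ursula's issue by representation.
The 5/32 is divided into 2 equal shares of 5/64 among Catalina, Hugo.
Catalina is living and takes 5/64.
Hugo is living and takes 5/64.
Beatriz is living and takes 5/32.
Fernando is living and takes 5/32.
Ximena predeceased; the 5/32 allotted to Ximena's branch passes to Ximena's issue by representation.
The 5/32 is divided into 3 equal shares of 5/96 among Diego, Elena, Lucia.
Diego is living and takes 5/96.
Elena is living and takes 5/96.
Lucia is living and takes 5/96.

Beatriz 5/32; Catalina 5/64; Diego 5/96; Elena 5/96; Fernando 5/32; Hugo 5/64; Ines 3/8; Lucia 5/96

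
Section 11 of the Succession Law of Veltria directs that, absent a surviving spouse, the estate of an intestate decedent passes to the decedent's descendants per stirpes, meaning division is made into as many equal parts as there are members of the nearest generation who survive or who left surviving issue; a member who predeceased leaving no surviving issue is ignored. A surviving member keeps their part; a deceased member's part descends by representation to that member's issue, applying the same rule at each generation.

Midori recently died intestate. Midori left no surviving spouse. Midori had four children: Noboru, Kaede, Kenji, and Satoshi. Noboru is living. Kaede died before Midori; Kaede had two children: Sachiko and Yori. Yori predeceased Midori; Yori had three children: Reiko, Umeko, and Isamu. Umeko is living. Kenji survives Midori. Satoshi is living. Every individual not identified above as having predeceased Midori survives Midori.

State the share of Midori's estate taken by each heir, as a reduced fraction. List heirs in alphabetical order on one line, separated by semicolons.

Isamu 1/24; Kenji 1/4; Noboru 1/4; Reiko 1/24; Sachiko 1/8; Satoshi 1/4; Umeko 1/24

There is no surviving spouse, so the entire estate passes to Midori's descendants per stirpes.
The estate is divided into 4 equal shares of 1/4 among Noboru, Kaede, Kenji, Satoshi.
Noboru is living and takes 1/4.
Kaede predeceased; the 1/4 allotted to Kaede's branch passes to Kaede's issue by representation.
The 1/4 is divided into 2 equal shares of 1/8 among Sachiko, Yori.
Sachiko is living and takes 1/8.
Yori predeceased; the 1/8 allotted to Yori's branch passes to Yori's issue by representation.
The 1/8 is divided into 3 equal shares of 1/24 among Reiko, Umeko, Isamu.
Reiko is living and takes 1/24.
Umeko is living and takes 1/24.
Isamu is living and takes 1/24.
Kenji is living and takes 1/4.
Satoshi is living and takes 1/4.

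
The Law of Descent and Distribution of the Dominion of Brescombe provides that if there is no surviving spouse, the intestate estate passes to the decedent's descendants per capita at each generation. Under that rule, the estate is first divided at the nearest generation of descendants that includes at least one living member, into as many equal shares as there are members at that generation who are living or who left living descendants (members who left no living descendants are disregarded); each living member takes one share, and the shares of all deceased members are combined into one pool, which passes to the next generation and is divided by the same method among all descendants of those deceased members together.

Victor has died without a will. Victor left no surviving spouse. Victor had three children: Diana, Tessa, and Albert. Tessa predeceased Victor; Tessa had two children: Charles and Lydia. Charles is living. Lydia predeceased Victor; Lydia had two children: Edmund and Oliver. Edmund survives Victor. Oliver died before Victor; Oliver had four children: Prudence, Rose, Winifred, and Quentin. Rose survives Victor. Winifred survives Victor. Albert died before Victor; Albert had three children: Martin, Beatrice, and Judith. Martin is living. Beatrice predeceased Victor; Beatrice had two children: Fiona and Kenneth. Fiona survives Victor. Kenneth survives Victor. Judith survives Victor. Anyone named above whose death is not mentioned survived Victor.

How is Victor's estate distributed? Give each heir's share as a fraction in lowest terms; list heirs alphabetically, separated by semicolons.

Charles 2/15; Diana 1/3; Edmund 1/15; Fiona 1/15; Judith 2/15; Kenneth 1/15; Martin 2/15; Prudence 1/60; Quentin 1/60; Rose 1/60; Winifred 1/60

There is no surviving spouse, so the entire estate passes to Victor's descendants per capita at each generation.
At generation 1 (Diana, Tessa, Albert) there are 3 shares of (1)/3 = 1/3 each.
Living: Diana — each takes 1/3.
Deceased: Tessa and Albert. Their combined 2/3 is pooled and carried to generation 2.
At generation 2 (Charles, Lydia, Martin, Beatrice, Judith) there are 5 shares of (2/3)/5 = 2/15 each.
Living: Charles, Martin, and Judith — each takes 2/15.
Deceased: Lydia and Beatrice. Their combined 4/15 is pooled and carried to generation 3.
At generation 3 (Edmund, Oliver, Fiona, Kenneth) there are 4 shares of (4/15)/4 = 1/15 each.
Living: Edmund, Fiona, and Kenneth — each takes 1/15.
Deceased: Oliver. That 1/15 share is carried to generation 4.
At generation 4 (Prudence, Rose, Winifred, Quentin) there are 4 shares of (1/15)/4 = 1/60 each.
Living: Prudence, Rose, Winifred, and Quentin — each takes 1/60.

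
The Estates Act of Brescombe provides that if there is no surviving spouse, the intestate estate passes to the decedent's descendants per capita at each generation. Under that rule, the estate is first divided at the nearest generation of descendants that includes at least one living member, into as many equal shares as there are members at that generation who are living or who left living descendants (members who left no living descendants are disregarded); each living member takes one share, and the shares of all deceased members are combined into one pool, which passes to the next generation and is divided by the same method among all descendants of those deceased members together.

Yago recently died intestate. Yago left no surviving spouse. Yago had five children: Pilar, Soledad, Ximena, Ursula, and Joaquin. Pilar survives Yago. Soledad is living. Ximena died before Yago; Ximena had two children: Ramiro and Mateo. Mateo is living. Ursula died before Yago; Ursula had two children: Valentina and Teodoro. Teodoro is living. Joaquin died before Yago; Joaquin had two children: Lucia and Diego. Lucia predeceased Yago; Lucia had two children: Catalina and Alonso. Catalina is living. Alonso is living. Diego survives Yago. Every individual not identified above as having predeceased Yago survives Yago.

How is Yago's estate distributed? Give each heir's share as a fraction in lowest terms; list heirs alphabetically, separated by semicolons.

Alonso 1/20; Catalina 1/20; Diego 1/10; Mateo 1/10; Pilar 1/5; Ramiro 1/10; Soledad 1/5; Teodoro 1/10; Valentina 1/10

There is no surviving spouse, so the entire estate passes to Yago's descendants per capita at each generation.
At generation 1 (Pilar, Soledad, Ximena, Ursula, Joaquin) there are 5 shares of (1)/5 = 1/5 each.
Living: Pilar and Soledad — each takes 1/5.
Deceased: Ximena, Ursula, and Joaquin. Their combined 3/5 is pooled and carried to generation 2.
At generation 2 (Ramiro, Mateo, Valentina, Teodoro, Lucia, Diego) there are 6 shares of (3/5)/6 = 1/10 each.
Living: Ramiro, Mateo, Valentina, Teodoro, and Diego — each takes 1/10.
Deceased: Lucia. That 1/10 share is carried to generation 3.
At generation 3 (Catalina, Alonso) there are 2 shares of (1/10)/2 = 1/20 each.
Living: Catalina and Alonso — each takes 1/20.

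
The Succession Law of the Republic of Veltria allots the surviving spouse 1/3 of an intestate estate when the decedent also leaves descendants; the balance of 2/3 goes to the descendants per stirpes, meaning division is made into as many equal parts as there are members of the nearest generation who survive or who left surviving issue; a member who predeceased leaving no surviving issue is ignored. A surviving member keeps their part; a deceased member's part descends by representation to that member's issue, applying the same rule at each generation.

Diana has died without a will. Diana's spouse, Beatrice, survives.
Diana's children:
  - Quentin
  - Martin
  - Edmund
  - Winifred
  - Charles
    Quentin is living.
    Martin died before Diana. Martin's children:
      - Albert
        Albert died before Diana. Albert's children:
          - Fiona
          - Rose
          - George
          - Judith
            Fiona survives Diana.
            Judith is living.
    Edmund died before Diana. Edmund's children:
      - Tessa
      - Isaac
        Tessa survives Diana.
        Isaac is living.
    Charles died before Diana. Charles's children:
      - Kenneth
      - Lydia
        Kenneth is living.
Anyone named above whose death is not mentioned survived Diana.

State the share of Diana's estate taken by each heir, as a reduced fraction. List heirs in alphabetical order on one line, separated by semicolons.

Beatrice 1/3; Fiona 1/30; George 1/30; Isaac 1/15; Judith 1/30; Kenneth 1/15; Lydia 1/15; Quentin 2/15; Rose 1/30; Tessa 1/15; Winifred 2/15

Beatrice, as surviving spouse, takes 1/3.
The remaining 2/3 passes to Diana's descendants per stirpes.
The 2/3 is divided into 5 equal shares of 2/15 among Quentin, Martin, Edmund, Winifred, Charles.
Quentin is living and takes 2/15.
Martin predeceased; the 2/15 allotted to Martin's branch passes to Martin's issue by representation.
Albert's line is the sole branch at this level, so the full 2/15 passes to Albert's issue by representation.
The 2/15 is divided into 4 equal shares of 1/30 among Fiona, Rose, George, Judith.
Fiona is living and takes 1/30.
Rose is living and takes 1/30.
George is living and takes 1/30.
Judith is living and takes 1/30.
Edmund predeceased; the 2/15 allotted to Edmund's branch passes to Edmund's issue by representation.
The 2/15 is divided into 2 equal shares of 1/15 among Tessa, Isaac.
Tessa is living and takes 1/15.
Isaac is living and takes 1/15.
Winifred is living and takes 2/15.
Charles predeceased; the 2/15 allotted to Charles's branch passes to Charles's issue by representation.
The 2/15 is divided into 2 equal shares of 1/15 among Kenneth, Lydia.
Kenneth is living and takes 1/15.
Lydia is living and takes 1/15.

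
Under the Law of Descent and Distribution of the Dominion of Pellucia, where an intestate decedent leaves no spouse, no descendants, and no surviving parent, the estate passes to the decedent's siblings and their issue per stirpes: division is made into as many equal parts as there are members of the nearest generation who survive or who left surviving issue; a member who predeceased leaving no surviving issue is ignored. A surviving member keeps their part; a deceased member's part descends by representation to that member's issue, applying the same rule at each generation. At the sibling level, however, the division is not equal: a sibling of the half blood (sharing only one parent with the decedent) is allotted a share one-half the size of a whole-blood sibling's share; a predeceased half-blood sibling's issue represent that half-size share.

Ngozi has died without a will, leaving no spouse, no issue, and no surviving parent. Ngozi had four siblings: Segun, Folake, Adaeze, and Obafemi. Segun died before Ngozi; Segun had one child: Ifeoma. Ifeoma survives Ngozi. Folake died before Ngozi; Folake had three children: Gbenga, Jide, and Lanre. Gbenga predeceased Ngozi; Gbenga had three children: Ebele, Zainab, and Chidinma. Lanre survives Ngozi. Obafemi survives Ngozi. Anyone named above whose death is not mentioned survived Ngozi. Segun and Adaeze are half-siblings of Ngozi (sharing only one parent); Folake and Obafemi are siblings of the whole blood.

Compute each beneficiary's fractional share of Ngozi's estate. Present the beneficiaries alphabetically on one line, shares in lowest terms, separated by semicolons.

Adaeze 1/6; Chidinma 1/27; Ebele 1/27; Ifeoma 1/6; Jide 1/9; Lanre 1/9; Obafemi 1/3; Zainab 1/27

No spouse, descendants, or parent survives, so the estate passes to Ngozi's siblings per stirpes.
Half-blood siblings count for one-half the weight of whole-blood siblings at the initial division.
Dividing 1 in proportion to weights (total weight 3): Segun (weight 1/2) → 1/6; Folake (weight 1) → 1/3; Adaeze (weight 1/2) → 1/6; Obafemi (weight 1) → 1/3.
Segun predeceased; the 1/6 allotted to Segun's branch passes to Segun's issue by representation.
Ifeoma is the sole taker at this level and receives the full 1/6.
Folake predeceased; the 1/3 allotted to Folake's branch passes to Folake's issue by representation.
The 1/3 is divided into 3 equal shares of 1/9 among Gbenga, Jide, Lanre.
Gbenga predeceased; the 1/9 allotted to Gbenga's branch passes to Gbenga's issue by representation.
The 1/9 is divided into 3 equal shares of 1/27 among Ebele, Zainab, Chidinma.
Ebele is living and takes 1/27.
Zainab is living and takes 1/27.
Chidinma is living and takes 1/27.
Jide is living and takes 1/9.
Lanre is living and takes 1/9.
Adaeze is living and takes 1/6.
Obafemi is living and takes 1/3.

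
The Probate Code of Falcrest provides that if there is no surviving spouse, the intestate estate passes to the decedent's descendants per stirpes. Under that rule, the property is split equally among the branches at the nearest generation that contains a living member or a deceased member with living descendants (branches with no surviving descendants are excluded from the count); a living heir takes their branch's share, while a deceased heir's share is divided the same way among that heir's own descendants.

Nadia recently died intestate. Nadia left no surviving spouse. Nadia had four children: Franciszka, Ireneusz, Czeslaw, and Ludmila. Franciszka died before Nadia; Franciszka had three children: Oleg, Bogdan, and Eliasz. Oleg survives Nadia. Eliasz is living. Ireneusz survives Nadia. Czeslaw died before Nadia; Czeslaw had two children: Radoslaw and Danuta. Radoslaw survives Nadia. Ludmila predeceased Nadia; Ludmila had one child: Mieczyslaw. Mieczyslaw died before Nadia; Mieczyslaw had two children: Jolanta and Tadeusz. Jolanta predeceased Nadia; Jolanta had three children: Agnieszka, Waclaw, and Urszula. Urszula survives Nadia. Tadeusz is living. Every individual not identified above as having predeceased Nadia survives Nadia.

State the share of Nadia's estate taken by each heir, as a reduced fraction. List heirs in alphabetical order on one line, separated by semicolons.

There is no surviving spouse, so the entire estate passes to Nadia's descendants per stirpes.
The estate is divided into 4 equal shares of 1/4 among Franciszka, Ireneusz, Czeslaw, Ludmila.
Franciszka predeceased; the 1/4 allotted to Franciszka's branch passes to Franciszka's issue by representation.
The 1/4 is divided into 3 equal shares of 1/12 among Oleg, Bogdan, Eliasz.
Oleg is living and takes 1/12.
Bogdan is living and takes 1/12.
Eliasz is living and takes 1/12.
Ireneusz is living and takes 1/4.
Czeslaw predeceased; the 1/4 allotted to Czeslaw's branch passes to Czeslaw's issue by representation.
The 1/4 is divided into 2 equal shares of 1/8 among Radoslaw, Danuta.
Radoslaw is living and takes 1/8.
Danuta is living and takes 1/8.
Ludmila predeceased; the 1/4 allotted to Ludmila's branch passes to Ludmila's issue by representation.
Mieczyslaw's line is the sole branch at this level, so the full 1/4 passes to Mieczyslaw's issue by representation.
The 1/4 is divided into 2 equal shares of 1/8 among Jolanta, Tadeusz.
Jolanta predeceased; the 1/8 allotted to Jolanta's branch passes to Jolanta's issue by representation.
The 1/8 is divided into 3 equal shares of 1/24 among Agnieszka, Waclaw, Urszula.
Agnieszka is living and takes 1/24.
Waclaw is living and takes 1/24.
Urszula is living and takes 1/24.
Tadeusz is living and takes 1/8.

Agnieszka 1/24; Bogdan 1/12; Danuta 1/8; Eliasz 1/12; Ireneusz 1/4; Oleg 1/12; Radoslaw 1/8; Tadeusz 1/8; Urszula 1/24; Waclaw 1/24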